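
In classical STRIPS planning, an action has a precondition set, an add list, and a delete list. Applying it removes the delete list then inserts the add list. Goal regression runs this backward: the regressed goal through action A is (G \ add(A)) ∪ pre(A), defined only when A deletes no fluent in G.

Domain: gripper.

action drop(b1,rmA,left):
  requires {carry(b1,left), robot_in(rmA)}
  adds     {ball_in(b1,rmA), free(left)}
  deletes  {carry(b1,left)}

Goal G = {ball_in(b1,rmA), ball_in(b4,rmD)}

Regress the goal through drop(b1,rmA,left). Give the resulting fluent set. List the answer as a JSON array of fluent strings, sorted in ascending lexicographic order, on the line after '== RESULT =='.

Regress:
  G ∩ del = {}  (empty — regression defined)
  G \ add = {ball_in(b1,rmA), ball_in(b4,rmD)} \ {ball_in(b1,rmA), free(left)} = {ball_in(b4,rmD)}
  ∪ pre   = {ball_in(b4,rmD)} ∪ {carry(b1,left), robot_in(rmA)}
          = {ball_in(b4,rmD), carry(b1,left), robot_in(rmA)}

== RESULT ==
["ball_in(b4,rmD)", "carry(b1,left)", "robot_in(rmA)"]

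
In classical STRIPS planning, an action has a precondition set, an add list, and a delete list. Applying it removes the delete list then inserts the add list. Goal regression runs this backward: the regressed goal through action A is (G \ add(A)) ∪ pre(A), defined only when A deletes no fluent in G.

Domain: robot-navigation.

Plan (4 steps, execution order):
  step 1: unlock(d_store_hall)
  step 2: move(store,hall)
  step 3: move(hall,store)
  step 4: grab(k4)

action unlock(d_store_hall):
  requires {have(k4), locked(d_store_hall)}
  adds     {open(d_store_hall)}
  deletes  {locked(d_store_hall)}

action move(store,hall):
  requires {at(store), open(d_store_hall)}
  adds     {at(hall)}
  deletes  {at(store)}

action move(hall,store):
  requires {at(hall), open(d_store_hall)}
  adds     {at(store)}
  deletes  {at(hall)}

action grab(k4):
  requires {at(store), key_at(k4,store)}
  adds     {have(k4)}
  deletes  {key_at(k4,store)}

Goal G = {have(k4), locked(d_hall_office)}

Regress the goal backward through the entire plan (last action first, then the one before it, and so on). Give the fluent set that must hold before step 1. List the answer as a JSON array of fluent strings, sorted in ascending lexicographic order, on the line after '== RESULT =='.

Work backward from the goal:
  through step 4 (grab(k4)): drop {have(k4)}, keep {locked(d_hall_office)}, require {at(store), key_at(k4,store)}
    → {at(store), key_at(k4,store), locked(d_hall_office)}
  through step 3 (move(hall,store)): drop {at(store)}, keep {key_at(k4,store), locked(d_hall_office)}, require {at(hall), open(d_store_hall)}
    → {at(hall), key_at(k4,store), locked(d_hall_office), open(d_store_hall)}
  through step 2 (move(store,hall)): drop {at(hall)}, keep {key_at(k4,store), locked(d_hall_office), open(d_store_hall)}, require {at(store), open(d_store_hall)}
    → {at(store), key_at(k4,store), locked(d_hall_office), open(d_store_hall)}
  through step 1 (unlock(d_store_hall)): drop {open(d_store_hall)}, keep {at(store), key_at(k4,store), locked(d_hall_office)}, require {have(k4), locked(d_store_hall)}
    → {at(store), have(k4), key_at(k4,store), locked(d_hall_office), locked(d_store_hall)}

== RESULT ==
["at(store)", "have(k4)", "key_at(k4,store)", "locked(d_hall_office)", "locked(d_store_hall)"]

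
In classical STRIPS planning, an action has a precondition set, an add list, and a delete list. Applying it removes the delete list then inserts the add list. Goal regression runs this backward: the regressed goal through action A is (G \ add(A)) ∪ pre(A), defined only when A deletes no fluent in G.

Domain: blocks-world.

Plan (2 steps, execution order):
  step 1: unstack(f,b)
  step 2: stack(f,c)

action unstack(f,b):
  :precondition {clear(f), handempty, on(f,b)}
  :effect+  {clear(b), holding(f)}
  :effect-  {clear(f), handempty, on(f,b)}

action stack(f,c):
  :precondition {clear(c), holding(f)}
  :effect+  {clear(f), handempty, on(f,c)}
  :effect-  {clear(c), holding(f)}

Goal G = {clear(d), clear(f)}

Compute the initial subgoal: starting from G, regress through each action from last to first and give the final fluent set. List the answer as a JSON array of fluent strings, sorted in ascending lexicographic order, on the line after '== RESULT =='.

Work backward from the goal:
  through step 2 (stack(f,c)): drop {clear(f)}, keep {clear(d)}, require {clear(c), holding(f)}
    → {clear(c), clear(d), holding(f)}
  through step 1 (unstack(f,b)): drop {holding(f)}, keep {clear(c), clear(d)}, require {clear(f), handempty, on(f,b)}
    → {clear(c), clear(d), clear(f), handempty, on(f,b)}

== RESULT ==
["clear(c)", "clear(d)", "clear(f)", "handempty", "on(f,b)"]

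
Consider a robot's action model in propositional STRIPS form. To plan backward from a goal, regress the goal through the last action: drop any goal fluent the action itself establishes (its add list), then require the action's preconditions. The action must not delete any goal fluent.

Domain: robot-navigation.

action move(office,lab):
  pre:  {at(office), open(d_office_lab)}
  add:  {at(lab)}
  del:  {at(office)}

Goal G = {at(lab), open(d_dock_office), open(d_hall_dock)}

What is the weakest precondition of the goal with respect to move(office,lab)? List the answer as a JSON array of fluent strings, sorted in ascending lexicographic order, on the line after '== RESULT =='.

Compute (G \ add) ∪ pre:
  G ∩ del = {}  (empty — regression defined)
  G \ add = {at(lab), open(d_dock_office), open(d_hall_dock)} \ {at(lab)} = {open(d_dock_office), open(d_hall_dock)}
  ∪ pre   = {open(d_dock_office), open(d_hall_dock)} ∪ {at(office), open(d_office_lab)}
          = {at(office), open(d_dock_office), open(d_hall_dock), open(d_office_lab)}

== RESULT ==
["at(office)", "open(d_dock_office)", "open(d_hall_dock)", "open(d_office_lab)"]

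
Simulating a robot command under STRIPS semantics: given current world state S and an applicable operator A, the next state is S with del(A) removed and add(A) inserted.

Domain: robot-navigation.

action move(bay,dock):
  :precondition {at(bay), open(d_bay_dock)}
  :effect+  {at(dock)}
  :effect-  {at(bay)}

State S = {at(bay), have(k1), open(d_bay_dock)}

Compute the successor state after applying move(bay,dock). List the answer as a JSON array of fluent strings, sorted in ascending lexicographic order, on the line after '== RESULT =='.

Progress:
  pre ⊆ S: {at(bay), open(d_bay_dock)} ⊆ S  — applicable
  S \ del = {have(k1), open(d_bay_dock)}
  ∪ add   = {at(dock), have(k1), open(d_bay_dock)}

== RESULT ==
["at(dock)", "have(k1)", "open(d_bay_dock)"]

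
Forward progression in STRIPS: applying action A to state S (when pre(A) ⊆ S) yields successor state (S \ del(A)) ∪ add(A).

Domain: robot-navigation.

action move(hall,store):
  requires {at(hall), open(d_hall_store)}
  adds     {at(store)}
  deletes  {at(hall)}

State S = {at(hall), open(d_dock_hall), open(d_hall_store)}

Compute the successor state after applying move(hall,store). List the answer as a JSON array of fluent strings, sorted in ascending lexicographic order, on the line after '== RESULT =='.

Progress:
  pre ⊆ S: {at(hall), open(d_hall_store)} ⊆ S  — applicable
  S \ del = {open(d_dock_hall), open(d_hall_store)}
  ∪ add   = {at(store), open(d_dock_hall), open(d_hall_store)}

== RESULT ==
["at(store)", "open(d_dock_hall)", "open(d_hall_store)"]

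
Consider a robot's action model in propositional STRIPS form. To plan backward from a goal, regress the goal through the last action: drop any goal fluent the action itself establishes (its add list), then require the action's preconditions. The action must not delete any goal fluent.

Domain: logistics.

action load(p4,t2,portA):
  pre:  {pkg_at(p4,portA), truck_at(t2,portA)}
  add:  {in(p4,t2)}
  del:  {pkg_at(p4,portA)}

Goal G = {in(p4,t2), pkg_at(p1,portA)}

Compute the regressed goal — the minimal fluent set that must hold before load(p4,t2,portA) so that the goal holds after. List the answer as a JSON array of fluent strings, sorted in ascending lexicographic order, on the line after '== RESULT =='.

Regress:
  G ∩ del = {}  (empty — regression defined)
  G \ add = {in(p4,t2), pkg_at(p1,portA)} \ {in(p4,t2)} = {pkg_at(p1,portA)}
  ∪ pre   = {pkg_at(p1,portA)} ∪ {pkg_at(p4,portA), truck_at(t2,portA)}
          = {pkg_at(p1,portA), pkg_at(p4,portA), truck_at(t2,portA)}

== RESULT ==
["pkg_at(p1,portA)", "pkg_at(p4,portA)", "truck_at(t2,portA)"]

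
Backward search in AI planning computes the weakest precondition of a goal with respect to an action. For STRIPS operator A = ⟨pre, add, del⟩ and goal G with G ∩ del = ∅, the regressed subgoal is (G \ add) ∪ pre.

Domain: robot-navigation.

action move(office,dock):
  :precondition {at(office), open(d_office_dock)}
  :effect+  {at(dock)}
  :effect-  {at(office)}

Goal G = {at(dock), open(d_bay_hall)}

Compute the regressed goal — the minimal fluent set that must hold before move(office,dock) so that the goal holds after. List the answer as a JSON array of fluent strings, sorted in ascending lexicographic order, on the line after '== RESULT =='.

Regress:
  G ∩ del = {}  (empty — regression defined)
  G \ add = {at(dock), open(d_bay_hall)} \ {at(dock)} = {open(d_bay_hall)}
  ∪ pre   = {open(d_bay_hall)} ∪ {at(office), open(d_office_dock)}
          = {at(office), open(d_bay_hall), open(d_office_dock)}

== RESULT ==
["at(office)", "open(d_bay_hall)", "open(d_office_dock)"]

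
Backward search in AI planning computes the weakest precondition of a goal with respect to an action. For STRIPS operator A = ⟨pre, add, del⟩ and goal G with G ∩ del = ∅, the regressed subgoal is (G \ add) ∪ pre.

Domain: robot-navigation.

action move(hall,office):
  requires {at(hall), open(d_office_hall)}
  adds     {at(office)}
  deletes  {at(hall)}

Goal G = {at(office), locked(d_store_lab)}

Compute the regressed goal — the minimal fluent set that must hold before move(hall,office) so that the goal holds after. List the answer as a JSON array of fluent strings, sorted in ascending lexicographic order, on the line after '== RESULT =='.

Regress:
  G ∩ del = {}  (empty — regression defined)
  G \ add = {at(office), locked(d_store_lab)} \ {at(office)} = {locked(d_store_lab)}
  ∪ pre   = {locked(d_store_lab)} ∪ {at(hall), open(d_office_hall)}
          = {at(hall), locked(d_store_lab), open(d_office_hall)}

== RESULT ==
["at(hall)", "locked(d_store_lab)", "open(d_office_hall)"]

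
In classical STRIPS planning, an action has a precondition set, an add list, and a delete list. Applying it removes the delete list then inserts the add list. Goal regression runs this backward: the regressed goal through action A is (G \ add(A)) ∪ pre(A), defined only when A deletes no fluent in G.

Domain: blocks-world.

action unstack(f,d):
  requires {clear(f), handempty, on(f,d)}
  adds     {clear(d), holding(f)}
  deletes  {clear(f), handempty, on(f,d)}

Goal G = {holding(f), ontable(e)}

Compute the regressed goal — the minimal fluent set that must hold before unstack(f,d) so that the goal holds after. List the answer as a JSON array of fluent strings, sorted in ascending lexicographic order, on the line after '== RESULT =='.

Compute (G \ add) ∪ pre:
  G ∩ del = {}  (empty — regression defined)
  G \ add = {holding(f), ontable(e)} \ {clear(d), holding(f)} = {ontable(e)}
  ∪ pre   = {ontable(e)} ∪ {clear(f), handempty, on(f,d)}
          = {clear(f), handempty, on(f,d), ontable(e)}

== RESULT ==
["clear(f)", "handempty", "on(f,d)", "ontable(e)"]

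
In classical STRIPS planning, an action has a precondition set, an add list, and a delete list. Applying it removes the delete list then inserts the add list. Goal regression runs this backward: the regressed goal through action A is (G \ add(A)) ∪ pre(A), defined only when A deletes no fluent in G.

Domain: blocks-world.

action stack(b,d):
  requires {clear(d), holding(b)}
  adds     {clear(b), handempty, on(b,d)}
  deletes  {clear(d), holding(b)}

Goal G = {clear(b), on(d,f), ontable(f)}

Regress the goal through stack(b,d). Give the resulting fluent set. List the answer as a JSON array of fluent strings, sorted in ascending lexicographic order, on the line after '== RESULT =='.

Regress:
  G ∩ del = {}  (empty — regression defined)
  G \ add = {clear(b), on(d,f), ontable(f)} \ {clear(b), handempty, on(b,d)} = {on(d,f), ontable(f)}
  ∪ pre   = {on(d,f), ontable(f)} ∪ {clear(d), holding(b)}
          = {clear(d), holding(b), on(d,f), ontable(f)}

== RESULT ==
["clear(d)", "holding(b)", "on(d,f)", "ontable(f)"]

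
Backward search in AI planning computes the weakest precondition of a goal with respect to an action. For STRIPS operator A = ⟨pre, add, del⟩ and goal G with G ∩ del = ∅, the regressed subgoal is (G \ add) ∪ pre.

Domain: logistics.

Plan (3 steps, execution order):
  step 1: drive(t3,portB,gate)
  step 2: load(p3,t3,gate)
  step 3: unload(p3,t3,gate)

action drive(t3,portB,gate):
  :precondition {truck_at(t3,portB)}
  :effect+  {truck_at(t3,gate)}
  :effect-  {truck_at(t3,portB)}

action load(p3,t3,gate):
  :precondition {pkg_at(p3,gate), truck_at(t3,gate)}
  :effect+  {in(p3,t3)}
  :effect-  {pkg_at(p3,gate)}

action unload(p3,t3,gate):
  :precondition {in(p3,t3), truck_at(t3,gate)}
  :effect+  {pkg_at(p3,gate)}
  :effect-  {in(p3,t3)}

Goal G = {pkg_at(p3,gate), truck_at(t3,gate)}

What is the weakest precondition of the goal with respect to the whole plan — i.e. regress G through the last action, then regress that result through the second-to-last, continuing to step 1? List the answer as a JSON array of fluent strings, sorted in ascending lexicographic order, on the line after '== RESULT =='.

Regress step by step:
  through step 3 (unload(p3,t3,gate)): drop {pkg_at(p3,gate)}, keep {truck_at(t3,gate)}, require {in(p3,t3), truck_at(t3,gate)}
    → {in(p3,t3), truck_at(t3,gate)}
  through step 2 (load(p3,t3,gate)): drop {in(p3,t3)}, keep {truck_at(t3,gate)}, require {pkg_at(p3,gate), truck_at(t3,gate)}
    → {pkg_at(p3,gate), truck_at(t3,gate)}
  through step 1 (drive(t3,portB,gate)): drop {truck_at(t3,gate)}, keep {pkg_at(p3,gate)}, require {truck_at(t3,portB)}
    → {pkg_at(p3,gate), truck_at(t3,portB)}

== RESULT ==
["pkg_at(p3,gate)", "truck_at(t3,portB)"]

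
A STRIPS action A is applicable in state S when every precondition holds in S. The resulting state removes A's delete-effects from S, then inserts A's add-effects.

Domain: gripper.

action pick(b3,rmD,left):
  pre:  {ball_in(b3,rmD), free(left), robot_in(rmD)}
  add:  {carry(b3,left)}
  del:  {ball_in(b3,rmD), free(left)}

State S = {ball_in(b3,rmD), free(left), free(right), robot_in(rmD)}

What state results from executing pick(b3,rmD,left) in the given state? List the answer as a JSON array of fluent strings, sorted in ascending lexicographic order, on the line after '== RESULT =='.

Progress:
  pre ⊆ S: {ball_in(b3,rmD), free(left), robot_in(rmD)} ⊆ S  — applicable
  S \ del = {free(right), robot_in(rmD)}
  ∪ add   = {carry(b3,left), free(right), robot_in(rmD)}

== RESULT ==
["carry(b3,left)", "free(right)", "robot_in(rmD)"]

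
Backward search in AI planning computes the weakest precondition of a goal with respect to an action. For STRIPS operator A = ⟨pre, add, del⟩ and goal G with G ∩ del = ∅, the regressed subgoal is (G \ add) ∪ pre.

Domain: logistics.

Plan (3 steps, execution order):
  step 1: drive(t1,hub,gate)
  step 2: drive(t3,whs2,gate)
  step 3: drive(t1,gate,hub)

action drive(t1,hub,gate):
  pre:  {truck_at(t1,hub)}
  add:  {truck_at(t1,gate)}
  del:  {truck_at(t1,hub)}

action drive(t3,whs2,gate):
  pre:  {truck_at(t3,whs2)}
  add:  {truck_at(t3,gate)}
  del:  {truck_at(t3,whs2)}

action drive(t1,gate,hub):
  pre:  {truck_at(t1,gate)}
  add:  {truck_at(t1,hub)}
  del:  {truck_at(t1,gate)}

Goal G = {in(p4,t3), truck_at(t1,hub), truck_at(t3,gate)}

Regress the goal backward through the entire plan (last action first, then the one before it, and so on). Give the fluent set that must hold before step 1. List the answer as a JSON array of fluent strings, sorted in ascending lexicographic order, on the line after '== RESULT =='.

Regress step by step:
  through step 3 (drive(t1,gate,hub)): drop {truck_at(t1,hub)}, keep {in(p4,t3), truck_at(t3,gate)}, require {truck_at(t1,gate)}
    → {in(p4,t3), truck_at(t1,gate), truck_at(t3,gate)}
  through step 2 (drive(t3,whs2,gate)): drop {truck_at(t3,gate)}, keep {in(p4,t3), truck_at(t1,gate)}, require {truck_at(t3,whs2)}
    → {in(p4,t3), truck_at(t1,gate), truck_at(t3,whs2)}
  through step 1 (drive(t1,hub,gate)): drop {truck_at(t1,gate)}, keep {in(p4,t3), truck_at(t3,whs2)}, require {truck_at(t1,hub)}
    → {in(p4,t3), truck_at(t1,hub), truck_at(t3,whs2)}

== RESULT ==
["in(p4,t3)", "truck_at(t1,hub)", "truck_at(t3,whs2)"]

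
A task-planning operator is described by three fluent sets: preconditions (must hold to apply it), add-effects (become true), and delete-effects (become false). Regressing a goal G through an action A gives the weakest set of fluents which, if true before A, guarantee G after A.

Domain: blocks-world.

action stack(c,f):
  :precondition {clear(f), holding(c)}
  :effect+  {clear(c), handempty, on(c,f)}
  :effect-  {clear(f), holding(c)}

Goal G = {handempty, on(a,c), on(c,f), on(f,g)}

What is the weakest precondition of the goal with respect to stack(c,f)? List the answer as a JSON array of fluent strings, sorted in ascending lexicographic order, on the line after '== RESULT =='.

Compute (G \ add) ∪ pre:
  G ∩ del = {}  (empty — regression defined)
  G \ add = {handempty, on(a,c), on(c,f), on(f,g)} \ {clear(c), handempty, on(c,f)} = {on(a,c), on(f,g)}
  ∪ pre   = {on(a,c), on(f,g)} ∪ {clear(f), holding(c)}
          = {clear(f), holding(c), on(a,c), on(f,g)}

== RESULT ==
["clear(f)", "holding(c)", "on(a,c)", "on(f,g)"]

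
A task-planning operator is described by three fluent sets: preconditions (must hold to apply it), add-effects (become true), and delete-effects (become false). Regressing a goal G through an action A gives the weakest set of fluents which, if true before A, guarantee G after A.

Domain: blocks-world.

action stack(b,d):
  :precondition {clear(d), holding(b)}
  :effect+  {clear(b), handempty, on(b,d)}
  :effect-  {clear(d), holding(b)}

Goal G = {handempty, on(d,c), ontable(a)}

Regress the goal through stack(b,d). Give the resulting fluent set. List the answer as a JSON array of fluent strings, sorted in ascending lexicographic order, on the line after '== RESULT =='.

Regress:
  G ∩ del = {}  (empty — regression defined)
  G \ add = {handempty, on(d,c), ontable(a)} \ {clear(b), handempty, on(b,d)} = {on(d,c), ontable(a)}
  ∪ pre   = {on(d,c), ontable(a)} ∪ {clear(d), holding(b)}
          = {clear(d), holding(b), on(d,c), ontable(a)}

== RESULT ==
["clear(d)", "holding(b)", "on(d,c)", "ontable(a)"]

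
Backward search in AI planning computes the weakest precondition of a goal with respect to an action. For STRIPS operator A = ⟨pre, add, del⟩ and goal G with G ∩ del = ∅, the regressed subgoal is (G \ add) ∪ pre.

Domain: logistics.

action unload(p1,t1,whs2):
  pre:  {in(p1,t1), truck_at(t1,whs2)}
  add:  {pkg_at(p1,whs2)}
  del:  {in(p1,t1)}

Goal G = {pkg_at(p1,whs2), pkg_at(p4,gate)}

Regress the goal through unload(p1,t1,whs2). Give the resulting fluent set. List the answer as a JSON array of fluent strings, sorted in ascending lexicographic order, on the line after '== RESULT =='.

Compute (G \ add) ∪ pre:
  G ∩ del = {}  (empty — regression defined)
  G \ add = {pkg_at(p1,whs2), pkg_at(p4,gate)} \ {pkg_at(p1,whs2)} = {pkg_at(p4,gate)}
  ∪ pre   = {pkg_at(p4,gate)} ∪ {in(p1,t1), truck_at(t1,whs2)}
          = {in(p1,t1), pkg_at(p4,gate), truck_at(t1,whs2)}

== RESULT ==
["in(p1,t1)", "pkg_at(p4,gate)", "truck_at(t1,whs2)"]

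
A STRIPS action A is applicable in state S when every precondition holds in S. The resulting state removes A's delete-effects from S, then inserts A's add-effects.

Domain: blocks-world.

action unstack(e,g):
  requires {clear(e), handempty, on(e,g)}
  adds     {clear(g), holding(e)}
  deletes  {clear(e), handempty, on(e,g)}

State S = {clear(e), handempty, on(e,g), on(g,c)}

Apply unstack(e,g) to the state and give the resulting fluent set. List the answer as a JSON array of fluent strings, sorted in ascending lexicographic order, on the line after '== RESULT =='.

Compute (S \ del) ∪ add:
  pre ⊆ S: {clear(e), handempty, on(e,g)} ⊆ S  — applicable
  S \ del = {on(g,c)}
  ∪ add   = {clear(g), holding(e), on(g,c)}

== RESULT ==
["clear(g)", "holding(e)", "on(g,c)"]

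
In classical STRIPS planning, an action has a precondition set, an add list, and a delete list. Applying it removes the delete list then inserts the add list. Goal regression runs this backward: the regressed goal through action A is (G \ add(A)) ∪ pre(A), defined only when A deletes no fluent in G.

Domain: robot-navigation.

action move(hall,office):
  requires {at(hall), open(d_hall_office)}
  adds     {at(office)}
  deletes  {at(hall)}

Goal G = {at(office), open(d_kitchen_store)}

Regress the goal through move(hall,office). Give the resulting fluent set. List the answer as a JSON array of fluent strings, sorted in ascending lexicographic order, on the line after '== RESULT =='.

Regress:
  G ∩ del = {}  (empty — regression defined)
  G \ add = {at(office), open(d_kitchen_store)} \ {at(office)} = {open(d_kitchen_store)}
  ∪ pre   = {open(d_kitchen_store)} ∪ {at(hall), open(d_hall_office)}
          = {at(hall), open(d_hall_office), open(d_kitchen_store)}

== RESULT ==
["at(hall)", "open(d_hall_office)", "open(d_kitchen_store)"]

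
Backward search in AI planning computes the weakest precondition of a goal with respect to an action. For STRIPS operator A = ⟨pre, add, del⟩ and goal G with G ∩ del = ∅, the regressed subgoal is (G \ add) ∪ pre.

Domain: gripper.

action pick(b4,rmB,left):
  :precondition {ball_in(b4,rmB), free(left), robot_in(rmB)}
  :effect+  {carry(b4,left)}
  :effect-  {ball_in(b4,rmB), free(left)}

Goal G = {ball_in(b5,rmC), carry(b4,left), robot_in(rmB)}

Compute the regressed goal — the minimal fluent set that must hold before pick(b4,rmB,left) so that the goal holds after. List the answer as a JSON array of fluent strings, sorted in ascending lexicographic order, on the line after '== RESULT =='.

Regress:
  G ∩ del = {}  (empty — regression defined)
  G \ add = {ball_in(b5,rmC), carry(b4,left), robot_in(rmB)} \ {carry(b4,left)} = {ball_in(b5,rmC), robot_in(rmB)}
  ∪ pre   = {ball_in(b5,rmC), robot_in(rmB)} ∪ {ball_in(b4,rmB), free(left), robot_in(rmB)}
          = {ball_in(b4,rmB), ball_in(b5,rmC), free(left), robot_in(rmB)}

== RESULT ==
["ball_in(b4,rmB)", "ball_in(b5,rmC)", "free(left)", "robot_in(rmB)"]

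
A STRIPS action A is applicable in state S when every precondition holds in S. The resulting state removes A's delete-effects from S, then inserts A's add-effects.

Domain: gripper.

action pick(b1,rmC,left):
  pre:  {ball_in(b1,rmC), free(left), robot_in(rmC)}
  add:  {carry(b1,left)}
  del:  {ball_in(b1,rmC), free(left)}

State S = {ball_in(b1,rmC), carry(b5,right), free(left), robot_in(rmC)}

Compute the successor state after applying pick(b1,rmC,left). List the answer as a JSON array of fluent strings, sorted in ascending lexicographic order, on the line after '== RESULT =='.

Compute (S \ del) ∪ add:
  pre ⊆ S: {ball_in(b1,rmC), free(left), robot_in(rmC)} ⊆ S  — applicable
  S \ del = {carry(b5,right), robot_in(rmC)}
  ∪ add   = {carry(b1,left), carry(b5,right), robot_in(rmC)}

== RESULT ==
["carry(b1,left)", "carry(b5,right)", "robot_in(rmC)"]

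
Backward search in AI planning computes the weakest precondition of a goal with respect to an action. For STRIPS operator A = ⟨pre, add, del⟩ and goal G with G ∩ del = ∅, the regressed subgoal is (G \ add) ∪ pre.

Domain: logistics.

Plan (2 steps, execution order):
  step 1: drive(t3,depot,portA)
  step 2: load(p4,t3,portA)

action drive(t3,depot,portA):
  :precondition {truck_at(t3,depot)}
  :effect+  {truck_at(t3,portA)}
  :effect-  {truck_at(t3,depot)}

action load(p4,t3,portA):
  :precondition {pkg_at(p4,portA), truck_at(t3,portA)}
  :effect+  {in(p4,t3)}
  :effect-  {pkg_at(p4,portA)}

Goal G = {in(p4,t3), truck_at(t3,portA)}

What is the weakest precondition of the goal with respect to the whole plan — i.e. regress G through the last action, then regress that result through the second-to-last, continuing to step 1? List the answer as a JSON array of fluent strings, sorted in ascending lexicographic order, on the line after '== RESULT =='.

Work backward from the goal:
  through step 2 (load(p4,t3,portA)): drop {in(p4,t3)}, keep {truck_at(t3,portA)}, require {pkg_at(p4,portA), truck_at(t3,portA)}
    → {pkg_at(p4,portA), truck_at(t3,portA)}
  through step 1 (drive(t3,depot,portA)): drop {truck_at(t3,portA)}, keep {pkg_at(p4,portA)}, require {truck_at(t3,depot)}
    → {pkg_at(p4,portA), truck_at(t3,depot)}

== RESULT ==
["pkg_at(p4,portA)", "truck_at(t3,depot)"]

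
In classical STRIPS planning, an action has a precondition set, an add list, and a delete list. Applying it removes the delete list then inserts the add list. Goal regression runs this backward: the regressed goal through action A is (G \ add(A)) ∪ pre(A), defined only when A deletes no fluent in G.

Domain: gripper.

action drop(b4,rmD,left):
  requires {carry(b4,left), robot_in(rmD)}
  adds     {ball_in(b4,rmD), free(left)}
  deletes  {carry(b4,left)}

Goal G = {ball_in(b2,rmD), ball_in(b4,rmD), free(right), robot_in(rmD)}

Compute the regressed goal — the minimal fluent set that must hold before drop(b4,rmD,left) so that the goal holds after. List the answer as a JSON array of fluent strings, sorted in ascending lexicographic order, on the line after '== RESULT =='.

Compute (G \ add) ∪ pre:
  G ∩ del = {}  (empty — regression defined)
  G \ add = {ball_in(b2,rmD), ball_in(b4,rmD), free(right), robot_in(rmD)} \ {ball_in(b4,rmD), free(left)} = {ball_in(b2,rmD), free(right), robot_in(rmD)}
  ∪ pre   = {ball_in(b2,rmD), free(right), robot_in(rmD)} ∪ {carry(b4,left), robot_in(rmD)}
          = {ball_in(b2,rmD), carry(b4,left), free(right), robot_in(rmD)}

== RESULT ==
["ball_in(b2,rmD)", "carry(b4,left)", "free(right)", "robot_in(rmD)"]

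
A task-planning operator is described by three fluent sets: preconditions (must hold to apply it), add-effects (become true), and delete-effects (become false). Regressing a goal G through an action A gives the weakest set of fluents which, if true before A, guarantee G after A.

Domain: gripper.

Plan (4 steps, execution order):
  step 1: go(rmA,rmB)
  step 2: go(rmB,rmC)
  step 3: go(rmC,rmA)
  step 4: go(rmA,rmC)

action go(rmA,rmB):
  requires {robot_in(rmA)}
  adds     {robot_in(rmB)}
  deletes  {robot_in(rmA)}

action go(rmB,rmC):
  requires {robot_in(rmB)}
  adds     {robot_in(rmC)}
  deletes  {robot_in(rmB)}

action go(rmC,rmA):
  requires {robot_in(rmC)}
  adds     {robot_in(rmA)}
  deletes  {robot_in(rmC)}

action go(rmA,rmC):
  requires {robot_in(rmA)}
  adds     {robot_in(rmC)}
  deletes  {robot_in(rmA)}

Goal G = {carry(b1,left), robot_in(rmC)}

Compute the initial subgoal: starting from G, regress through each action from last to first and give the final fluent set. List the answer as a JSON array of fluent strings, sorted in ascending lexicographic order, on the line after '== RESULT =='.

Regress step by step:
  through step 4 (go(rmA,rmC)): drop {robot_in(rmC)}, keep {carry(b1,left)}, require {robot_in(rmA)}
    → {carry(b1,left), robot_in(rmA)}
  through step 3 (go(rmC,rmA)): drop {robot_in(rmA)}, keep {carry(b1,left)}, require {robot_in(rmC)}
    → {carry(b1,left), robot_in(rmC)}
  through step 2 (go(rmB,rmC)): drop {robot_in(rmC)}, keep {carry(b1,left)}, require {robot_in(rmB)}
    → {carry(b1,left), robot_in(rmB)}
  through step 1 (go(rmA,rmB)): drop {robot_in(rmB)}, keep {carry(b1,left)}, require {robot_in(rmA)}
    → {carry(b1,left), robot_in(rmA)}

== RESULT ==
["carry(b1,left)", "robot_in(rmA)"]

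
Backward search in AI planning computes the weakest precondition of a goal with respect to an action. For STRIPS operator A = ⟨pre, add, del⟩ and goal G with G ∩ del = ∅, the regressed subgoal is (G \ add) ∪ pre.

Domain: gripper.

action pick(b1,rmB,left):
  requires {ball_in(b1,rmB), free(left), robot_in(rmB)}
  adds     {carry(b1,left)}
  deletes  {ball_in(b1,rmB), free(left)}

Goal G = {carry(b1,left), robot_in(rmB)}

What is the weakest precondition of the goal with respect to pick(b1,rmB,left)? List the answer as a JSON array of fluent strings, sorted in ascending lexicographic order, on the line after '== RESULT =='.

Compute (G \ add) ∪ pre:
  G ∩ del = {}  (empty — regression defined)
  G \ add = {carry(b1,left), robot_in(rmB)} \ {carry(b1,left)} = {robot_in(rmB)}
  ∪ pre   = {robot_in(rmB)} ∪ {ball_in(b1,rmB), free(left), robot_in(rmB)}
          = {ball_in(b1,rmB), free(left), robot_in(rmB)}

== RESULT ==
["ball_in(b1,rmB)", "free(left)", "robot_in(rmB)"]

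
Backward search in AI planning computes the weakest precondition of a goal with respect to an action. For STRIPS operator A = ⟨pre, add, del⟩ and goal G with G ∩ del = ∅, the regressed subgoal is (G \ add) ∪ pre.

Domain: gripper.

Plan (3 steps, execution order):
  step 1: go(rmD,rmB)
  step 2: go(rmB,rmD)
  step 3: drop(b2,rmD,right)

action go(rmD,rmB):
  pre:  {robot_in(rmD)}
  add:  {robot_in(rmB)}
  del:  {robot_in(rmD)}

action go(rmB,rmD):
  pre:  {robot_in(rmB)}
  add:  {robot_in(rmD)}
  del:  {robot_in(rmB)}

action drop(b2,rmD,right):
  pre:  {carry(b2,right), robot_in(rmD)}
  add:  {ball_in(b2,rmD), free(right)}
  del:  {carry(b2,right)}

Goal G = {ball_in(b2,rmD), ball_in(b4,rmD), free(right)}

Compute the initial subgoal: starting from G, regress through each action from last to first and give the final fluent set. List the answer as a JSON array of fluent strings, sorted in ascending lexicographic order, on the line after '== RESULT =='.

Work backward from the goal:
  through step 3 (drop(b2,rmD,right)): drop {ball_in(b2,rmD), free(right)}, keep {ball_in(b4,rmD)}, require {carry(b2,right), robot_in(rmD)}
    → {ball_in(b4,rmD), carry(b2,right), robot_in(rmD)}
  through step 2 (go(rmB,rmD)): drop {robot_in(rmD)}, keep {ball_in(b4,rmD), carry(b2,right)}, require {robot_in(rmB)}
    → {ball_in(b4,rmD), carry(b2,right), robot_in(rmB)}
  through step 1 (go(rmD,rmB)): drop {robot_in(rmB)}, keep {ball_in(b4,rmD), carry(b2,right)}, require {robot_in(rmD)}
    → {ball_in(b4,rmD), carry(b2,right), robot_in(rmD)}

== RESULT ==
["ball_in(b4,rmD)", "carry(b2,right)", "robot_in(rmD)"]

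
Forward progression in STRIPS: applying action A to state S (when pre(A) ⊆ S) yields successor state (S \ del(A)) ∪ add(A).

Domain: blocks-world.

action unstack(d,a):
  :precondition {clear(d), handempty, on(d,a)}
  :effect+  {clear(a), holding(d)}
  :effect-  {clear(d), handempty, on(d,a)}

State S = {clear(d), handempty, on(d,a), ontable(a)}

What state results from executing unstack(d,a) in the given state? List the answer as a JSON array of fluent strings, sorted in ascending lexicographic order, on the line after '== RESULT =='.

Compute (S \ del) ∪ add:
  pre ⊆ S: {clear(d), handempty, on(d,a)} ⊆ S  — applicable
  S \ del = {ontable(a)}
  ∪ add   = {clear(a), holding(d), ontable(a)}

== RESULT ==
["clear(a)", "holding(d)", "ontable(a)"]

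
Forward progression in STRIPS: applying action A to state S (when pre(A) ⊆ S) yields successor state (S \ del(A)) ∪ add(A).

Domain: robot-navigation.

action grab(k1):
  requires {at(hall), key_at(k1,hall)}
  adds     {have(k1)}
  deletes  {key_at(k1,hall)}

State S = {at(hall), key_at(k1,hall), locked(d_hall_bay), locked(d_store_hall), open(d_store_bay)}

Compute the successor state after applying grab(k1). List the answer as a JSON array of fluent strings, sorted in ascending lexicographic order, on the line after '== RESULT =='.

Compute (S \ del) ∪ add:
  pre ⊆ S: {at(hall), key_at(k1,hall)} ⊆ S  — applicable
  S \ del = {at(hall), locked(d_hall_bay), locked(d_store_hall), open(d_store_bay)}
  ∪ add   = {at(hall), have(k1), locked(d_hall_bay), locked(d_store_hall), open(d_store_bay)}

== RESULT ==
["at(hall)", "have(k1)", "locked(d_hall_bay)", "locked(d_store_hall)", "open(d_store_bay)"]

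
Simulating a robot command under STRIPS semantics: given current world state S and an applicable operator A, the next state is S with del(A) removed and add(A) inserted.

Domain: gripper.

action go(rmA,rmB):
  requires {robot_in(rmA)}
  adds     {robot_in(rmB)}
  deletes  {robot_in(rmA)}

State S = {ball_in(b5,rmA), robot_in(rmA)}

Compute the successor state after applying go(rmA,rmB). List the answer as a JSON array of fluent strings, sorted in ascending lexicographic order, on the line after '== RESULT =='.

Compute (S \ del) ∪ add:
  pre ⊆ S: {robot_in(rmA)} ⊆ S  — applicable
  S \ del = {ball_in(b5,rmA)}
  ∪ add   = {ball_in(b5,rmA), robot_in(rmB)}

== RESULT ==
["ball_in(b5,rmA)", "robot_in(rmB)"]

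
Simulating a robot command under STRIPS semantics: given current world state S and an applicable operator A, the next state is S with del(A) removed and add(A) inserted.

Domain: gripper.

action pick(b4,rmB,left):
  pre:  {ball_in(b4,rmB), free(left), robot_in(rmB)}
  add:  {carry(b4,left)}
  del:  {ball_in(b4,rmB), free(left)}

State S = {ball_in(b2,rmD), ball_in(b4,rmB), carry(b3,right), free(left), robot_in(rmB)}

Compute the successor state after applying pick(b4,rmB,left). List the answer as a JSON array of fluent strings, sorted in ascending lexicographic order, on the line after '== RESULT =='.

Progress:
  pre ⊆ S: {ball_in(b4,rmB), free(left), robot_in(rmB)} ⊆ S  — applicable
  S \ del = {ball_in(b2,rmD), carry(b3,right), robot_in(rmB)}
  ∪ add   = {ball_in(b2,rmD), carry(b3,right), carry(b4,left), robot_in(rmB)}

== RESULT ==
["ball_in(b2,rmD)", "carry(b3,right)", "carry(b4,left)", "robot_in(rmB)"]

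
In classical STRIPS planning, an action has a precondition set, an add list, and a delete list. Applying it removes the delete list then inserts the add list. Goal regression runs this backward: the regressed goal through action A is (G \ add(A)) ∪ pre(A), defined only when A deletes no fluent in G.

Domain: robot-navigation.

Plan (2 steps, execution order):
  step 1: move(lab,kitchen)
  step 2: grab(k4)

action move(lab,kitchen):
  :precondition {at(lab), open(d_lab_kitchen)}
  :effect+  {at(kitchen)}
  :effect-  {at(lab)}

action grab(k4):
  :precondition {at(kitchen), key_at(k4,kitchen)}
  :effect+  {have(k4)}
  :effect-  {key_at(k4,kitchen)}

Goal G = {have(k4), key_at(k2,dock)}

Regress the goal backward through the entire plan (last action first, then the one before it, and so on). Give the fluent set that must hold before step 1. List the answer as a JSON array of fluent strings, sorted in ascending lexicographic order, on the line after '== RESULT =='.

Work backward from the goal:
  through step 2 (grab(k4)): drop {have(k4)}, keep {key_at(k2,dock)}, require {at(kitchen), key_at(k4,kitchen)}
    → {at(kitchen), key_at(k2,dock), key_at(k4,kitchen)}
  through step 1 (move(lab,kitchen)): drop {at(kitchen)}, keep {key_at(k2,dock), key_at(k4,kitchen)}, require {at(lab), open(d_lab_kitchen)}
    → {at(lab), key_at(k2,dock), key_at(k4,kitchen), open(d_lab_kitchen)}

== RESULT ==
["at(lab)", "key_at(k2,dock)", "key_at(k4,kitchen)", "open(d_lab_kitchen)"]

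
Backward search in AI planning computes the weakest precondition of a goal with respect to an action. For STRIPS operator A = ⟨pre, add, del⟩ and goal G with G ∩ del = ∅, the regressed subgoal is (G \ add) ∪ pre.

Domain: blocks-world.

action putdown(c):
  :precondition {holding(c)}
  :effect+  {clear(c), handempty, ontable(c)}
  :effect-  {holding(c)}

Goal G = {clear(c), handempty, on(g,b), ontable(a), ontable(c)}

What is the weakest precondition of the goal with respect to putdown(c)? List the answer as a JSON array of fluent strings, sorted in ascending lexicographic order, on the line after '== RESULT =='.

Regress:
  G ∩ del = {}  (empty — regression defined)
  G \ add = {clear(c), handempty, on(g,b), ontable(a), ontable(c)} \ {clear(c), handempty, ontable(c)} = {on(g,b), ontable(a)}
  ∪ pre   = {on(g,b), ontable(a)} ∪ {holding(c)}
          = {holding(c), on(g,b), ontable(a)}

== RESULT ==
["holding(c)", "on(g,b)", "ontable(a)"]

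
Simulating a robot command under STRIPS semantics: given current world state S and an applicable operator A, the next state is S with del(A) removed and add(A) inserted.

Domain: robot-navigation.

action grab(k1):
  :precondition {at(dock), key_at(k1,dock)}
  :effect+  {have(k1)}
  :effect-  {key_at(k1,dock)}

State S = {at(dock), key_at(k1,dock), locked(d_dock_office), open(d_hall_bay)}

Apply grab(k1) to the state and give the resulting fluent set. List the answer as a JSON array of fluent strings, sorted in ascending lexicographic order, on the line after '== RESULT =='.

Compute (S \ del) ∪ add:
  pre ⊆ S: {at(dock), key_at(k1,dock)} ⊆ S  — applicable
  S \ del = {at(dock), locked(d_dock_office), open(d_hall_bay)}
  ∪ add   = {at(dock), have(k1), locked(d_dock_office), open(d_hall_bay)}

== RESULT ==
["at(dock)", "have(k1)", "locked(d_dock_office)", "open(d_hall_bay)"]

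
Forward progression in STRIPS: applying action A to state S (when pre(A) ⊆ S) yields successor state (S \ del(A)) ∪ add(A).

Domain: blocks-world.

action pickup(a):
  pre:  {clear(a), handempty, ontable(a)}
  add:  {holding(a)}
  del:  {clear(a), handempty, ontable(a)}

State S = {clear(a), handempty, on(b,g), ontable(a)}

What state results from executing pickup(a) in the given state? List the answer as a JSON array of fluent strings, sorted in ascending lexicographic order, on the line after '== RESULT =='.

Compute (S \ del) ∪ add:
  pre ⊆ S: {clear(a), handempty, ontable(a)} ⊆ S  — applicable
  S \ del = {on(b,g)}
  ∪ add   = {holding(a), on(b,g)}

== RESULT ==
["holding(a)", "on(b,g)"]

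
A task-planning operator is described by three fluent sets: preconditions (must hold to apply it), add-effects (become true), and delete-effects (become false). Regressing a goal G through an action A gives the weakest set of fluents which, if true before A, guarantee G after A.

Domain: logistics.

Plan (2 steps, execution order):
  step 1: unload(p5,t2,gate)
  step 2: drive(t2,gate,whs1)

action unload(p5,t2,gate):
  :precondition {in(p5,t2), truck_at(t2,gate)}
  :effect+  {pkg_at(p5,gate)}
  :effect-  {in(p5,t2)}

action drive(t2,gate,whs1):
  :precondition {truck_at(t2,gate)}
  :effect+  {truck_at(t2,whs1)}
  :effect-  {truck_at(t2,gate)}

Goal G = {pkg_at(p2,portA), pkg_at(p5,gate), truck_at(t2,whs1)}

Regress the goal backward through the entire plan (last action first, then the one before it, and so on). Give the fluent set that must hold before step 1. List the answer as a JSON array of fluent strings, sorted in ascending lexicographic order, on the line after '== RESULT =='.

Regress step by step:
  through step 2 (drive(t2,gate,whs1)): drop {truck_at(t2,whs1)}, keep {pkg_at(p2,portA), pkg_at(p5,gate)}, require {truck_at(t2,gate)}
    → {pkg_at(p2,portA), pkg_at(p5,gate), truck_at(t2,gate)}
  through step 1 (unload(p5,t2,gate)): drop {pkg_at(p5,gate)}, keep {pkg_at(p2,portA), truck_at(t2,gate)}, require {in(p5,t2), truck_at(t2,gate)}
    → {in(p5,t2), pkg_at(p2,portA), truck_at(t2,gate)}

== RESULT ==
["in(p5,t2)", "pkg_at(p2,portA)", "truck_at(t2,gate)"]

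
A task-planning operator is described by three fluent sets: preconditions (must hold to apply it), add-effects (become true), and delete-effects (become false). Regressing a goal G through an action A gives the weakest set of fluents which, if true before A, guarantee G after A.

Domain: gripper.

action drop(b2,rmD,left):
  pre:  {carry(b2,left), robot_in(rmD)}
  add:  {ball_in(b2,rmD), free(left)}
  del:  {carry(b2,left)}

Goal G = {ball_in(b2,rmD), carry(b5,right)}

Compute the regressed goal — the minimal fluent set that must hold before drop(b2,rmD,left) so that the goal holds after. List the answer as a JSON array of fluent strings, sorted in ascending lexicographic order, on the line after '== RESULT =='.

Compute (G \ add) ∪ pre:
  G ∩ del = {}  (empty — regression defined)
  G \ add = {ball_in(b2,rmD), carry(b5,right)} \ {ball_in(b2,rmD), free(left)} = {carry(b5,right)}
  ∪ pre   = {carry(b5,right)} ∪ {carry(b2,left), robot_in(rmD)}
          = {carry(b2,left), carry(b5,right), robot_in(rmD)}

== RESULT ==
["carry(b2,left)", "carry(b5,right)", "robot_in(rmD)"]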